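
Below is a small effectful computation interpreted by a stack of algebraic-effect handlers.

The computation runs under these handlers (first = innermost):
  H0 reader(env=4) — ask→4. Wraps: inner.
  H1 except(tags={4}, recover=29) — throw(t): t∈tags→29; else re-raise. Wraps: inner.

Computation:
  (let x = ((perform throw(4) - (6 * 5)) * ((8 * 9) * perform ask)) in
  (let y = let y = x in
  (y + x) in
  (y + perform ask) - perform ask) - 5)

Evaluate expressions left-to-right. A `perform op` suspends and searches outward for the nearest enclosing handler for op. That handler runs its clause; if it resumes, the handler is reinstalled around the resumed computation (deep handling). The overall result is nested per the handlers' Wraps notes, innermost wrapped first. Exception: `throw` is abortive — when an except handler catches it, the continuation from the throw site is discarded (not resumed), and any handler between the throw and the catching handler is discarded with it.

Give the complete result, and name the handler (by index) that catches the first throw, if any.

Answer: 29 ; first throw caught by: H1

Working:
throw(4) @ H1 caught ⇒ 29
= 29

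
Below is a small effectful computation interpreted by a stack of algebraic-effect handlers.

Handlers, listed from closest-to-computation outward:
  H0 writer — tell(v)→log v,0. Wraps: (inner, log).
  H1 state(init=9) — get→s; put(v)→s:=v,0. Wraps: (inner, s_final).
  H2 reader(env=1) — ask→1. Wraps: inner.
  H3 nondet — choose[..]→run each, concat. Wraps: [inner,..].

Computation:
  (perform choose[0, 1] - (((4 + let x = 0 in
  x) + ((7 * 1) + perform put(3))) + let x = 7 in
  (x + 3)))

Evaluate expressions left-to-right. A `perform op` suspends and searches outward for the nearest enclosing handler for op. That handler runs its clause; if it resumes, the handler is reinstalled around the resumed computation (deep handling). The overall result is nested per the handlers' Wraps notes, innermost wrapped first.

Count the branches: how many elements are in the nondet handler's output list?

Working:
choose[0, 1] @ H3
  branch[0] choose=0:
    put(3) @ H1 ⇒ s:=3
    H0 returns (-21, ())
    H1 returns ((-21, ()), 3)
    H2 returns ((-21, ()), 3)
    H3 returns [((-21, ()), 3)]
  branch[1] choose=1:
    put(3) @ H1 ⇒ s:=3
    H0 returns (-20, ())
    H1 returns ((-20, ()), 3)
    H2 returns ((-20, ()), 3)
    H3 returns [((-20, ()), 3)]
= [((-21, ()), 3), ((-20, ()), 3)]

Answer: 2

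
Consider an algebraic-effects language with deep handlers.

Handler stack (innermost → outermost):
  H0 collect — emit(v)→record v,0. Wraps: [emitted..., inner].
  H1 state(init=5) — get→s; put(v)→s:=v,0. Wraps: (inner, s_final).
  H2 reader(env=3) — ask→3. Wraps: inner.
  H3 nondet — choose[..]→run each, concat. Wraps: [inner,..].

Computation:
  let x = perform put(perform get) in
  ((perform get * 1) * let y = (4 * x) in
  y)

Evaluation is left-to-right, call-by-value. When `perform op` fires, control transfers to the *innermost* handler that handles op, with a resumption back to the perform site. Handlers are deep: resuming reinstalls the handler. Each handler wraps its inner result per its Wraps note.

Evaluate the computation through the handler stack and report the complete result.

Answer: [([0], 5)]

Working:
get @ H1 ⇒ 5
put(5) @ H1 ⇒ s:=5
get @ H1 ⇒ 5
H0 returns [0]
H1 returns ([0], 5)
H2 returns ([0], 5)
H3 returns [([0], 5)]
= [([0], 5)]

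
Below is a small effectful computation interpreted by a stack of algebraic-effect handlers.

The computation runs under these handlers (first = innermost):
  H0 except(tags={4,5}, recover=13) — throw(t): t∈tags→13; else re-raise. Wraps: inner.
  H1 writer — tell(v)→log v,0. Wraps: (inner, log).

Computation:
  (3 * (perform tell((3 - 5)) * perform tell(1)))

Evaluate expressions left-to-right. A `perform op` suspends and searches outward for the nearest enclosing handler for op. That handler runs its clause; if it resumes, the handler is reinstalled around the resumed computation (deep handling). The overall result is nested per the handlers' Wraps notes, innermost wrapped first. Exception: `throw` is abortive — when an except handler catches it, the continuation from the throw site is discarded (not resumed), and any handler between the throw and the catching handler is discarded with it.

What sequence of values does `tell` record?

Step-by-step:
tell(-2) @ H1 ⇒ log+=-2
tell(1) @ H1 ⇒ log+=1
H0 returns 0
H1 returns (0, (-2, 1))
= (0, (-2, 1))

Answer: (-2, 1)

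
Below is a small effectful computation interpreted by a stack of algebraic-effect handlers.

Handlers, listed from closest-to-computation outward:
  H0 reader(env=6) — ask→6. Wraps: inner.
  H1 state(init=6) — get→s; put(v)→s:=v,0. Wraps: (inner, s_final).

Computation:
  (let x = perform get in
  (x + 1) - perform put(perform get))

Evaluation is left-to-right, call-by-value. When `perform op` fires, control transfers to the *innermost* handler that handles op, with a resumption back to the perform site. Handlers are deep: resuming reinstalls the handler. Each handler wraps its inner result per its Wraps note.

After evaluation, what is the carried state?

Answer: 6

Evaluation trace:
get @ H1 ⇒ 6
get @ H1 ⇒ 6
put(6) @ H1 ⇒ s:=6
H0 returns 7
H1 returns (7, 6)
= (7, 6)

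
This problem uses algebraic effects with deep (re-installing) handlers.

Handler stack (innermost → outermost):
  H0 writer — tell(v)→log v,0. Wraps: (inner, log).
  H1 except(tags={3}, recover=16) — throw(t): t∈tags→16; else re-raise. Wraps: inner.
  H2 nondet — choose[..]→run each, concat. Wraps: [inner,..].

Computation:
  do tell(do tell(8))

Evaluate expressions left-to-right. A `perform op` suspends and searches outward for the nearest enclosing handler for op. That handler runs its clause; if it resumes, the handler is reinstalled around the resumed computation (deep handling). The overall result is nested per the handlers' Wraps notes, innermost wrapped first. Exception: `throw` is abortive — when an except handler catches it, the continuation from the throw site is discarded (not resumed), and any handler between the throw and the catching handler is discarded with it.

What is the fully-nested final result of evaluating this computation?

Answer: [(0, (8, 0))]

Working:
tell(8) @ H0 ⇒ log+=8
tell(0) @ H0 ⇒ log+=0
H0 returns (0, (8, 0))
H1 returns (0, (8, 0))
H2 returns [(0, (8, 0))]
= [(0, (8, 0))]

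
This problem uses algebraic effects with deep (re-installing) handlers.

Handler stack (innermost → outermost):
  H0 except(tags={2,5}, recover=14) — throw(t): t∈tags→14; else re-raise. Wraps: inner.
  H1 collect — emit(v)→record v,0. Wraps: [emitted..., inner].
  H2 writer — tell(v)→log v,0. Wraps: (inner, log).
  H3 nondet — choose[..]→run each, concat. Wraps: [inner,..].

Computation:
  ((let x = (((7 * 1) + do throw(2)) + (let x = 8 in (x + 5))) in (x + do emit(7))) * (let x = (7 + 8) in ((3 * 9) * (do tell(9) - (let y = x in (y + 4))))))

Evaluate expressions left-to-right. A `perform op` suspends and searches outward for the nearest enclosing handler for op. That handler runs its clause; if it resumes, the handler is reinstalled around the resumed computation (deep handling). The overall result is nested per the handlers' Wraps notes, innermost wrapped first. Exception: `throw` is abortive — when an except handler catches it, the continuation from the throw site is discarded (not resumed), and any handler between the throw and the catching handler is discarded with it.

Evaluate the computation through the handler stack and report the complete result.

Evaluation trace:
throw(2) @ H0 caught ⇒ 14
H1 returns [14]
H2 returns ([14], ())
H3 returns [([14], ())]
= [([14], ())]

Answer: [([14], ())]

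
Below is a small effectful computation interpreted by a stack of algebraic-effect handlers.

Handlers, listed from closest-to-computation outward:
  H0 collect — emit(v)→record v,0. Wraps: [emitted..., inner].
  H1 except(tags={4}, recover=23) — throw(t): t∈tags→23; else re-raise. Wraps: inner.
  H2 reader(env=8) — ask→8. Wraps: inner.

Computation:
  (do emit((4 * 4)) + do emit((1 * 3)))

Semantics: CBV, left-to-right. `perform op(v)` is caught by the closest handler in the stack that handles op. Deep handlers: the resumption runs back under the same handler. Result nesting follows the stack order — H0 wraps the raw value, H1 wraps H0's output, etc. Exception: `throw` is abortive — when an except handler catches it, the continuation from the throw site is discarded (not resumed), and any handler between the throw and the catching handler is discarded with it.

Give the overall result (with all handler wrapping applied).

Answer: [16, 3, 0]

Working:
emit(16) @ H0 ⇒ out+=16
emit(3) @ H0 ⇒ out+=3
H0 returns [16, 3, 0]
H1 returns [16, 3, 0]
H2 returns [16, 3, 0]
= [16, 3, 0]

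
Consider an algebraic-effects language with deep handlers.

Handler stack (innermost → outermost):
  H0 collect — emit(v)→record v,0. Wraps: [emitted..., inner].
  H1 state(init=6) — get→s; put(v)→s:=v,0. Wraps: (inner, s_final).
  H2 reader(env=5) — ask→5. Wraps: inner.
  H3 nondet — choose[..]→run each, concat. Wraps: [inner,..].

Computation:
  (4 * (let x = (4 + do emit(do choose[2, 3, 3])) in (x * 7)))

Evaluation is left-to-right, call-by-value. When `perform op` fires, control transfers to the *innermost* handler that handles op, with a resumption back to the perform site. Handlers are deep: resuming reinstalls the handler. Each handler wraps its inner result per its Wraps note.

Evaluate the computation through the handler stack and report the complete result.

Step-by-step:
choose[2, 3, 3] @ H3
  branch[0] choose=2:
    emit(2) @ H0 ⇒ out+=2
    H0 returns [2, 112]
    H1 returns ([2, 112], 6)
    H2 returns ([2, 112], 6)
    H3 returns [([2, 112], 6)]
  branch[1] choose=3:
    emit(3) @ H0 ⇒ out+=3
    H0 returns [3, 112]
    H1 returns ([3, 112], 6)
    H2 returns ([3, 112], 6)
    H3 returns [([3, 112], 6)]
  branch[2] choose=3:
    emit(3) @ H0 ⇒ out+=3
    H0 returns [3, 112]
    H1 returns ([3, 112], 6)
    H2 returns ([3, 112], 6)
    H3 returns [([3, 112], 6)]
= [([2, 112], 6), ([3, 112], 6), ([3, 112], 6)]

Answer: [([2, 112], 6), ([3, 112], 6), ([3, 112], 6)]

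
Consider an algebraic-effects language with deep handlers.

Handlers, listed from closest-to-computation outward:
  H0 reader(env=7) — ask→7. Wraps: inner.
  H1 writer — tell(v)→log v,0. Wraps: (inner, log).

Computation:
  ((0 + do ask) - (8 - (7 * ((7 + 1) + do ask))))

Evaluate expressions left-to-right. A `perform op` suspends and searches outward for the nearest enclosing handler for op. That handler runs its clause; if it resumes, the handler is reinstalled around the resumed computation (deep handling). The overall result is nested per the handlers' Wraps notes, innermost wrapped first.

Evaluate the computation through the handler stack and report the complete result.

Step-by-step:
ask @ H0 ⇒ 7
ask @ H0 ⇒ 7
H0 returns 104
H1 returns (104, ())
= (104, ())

Answer: (104, ())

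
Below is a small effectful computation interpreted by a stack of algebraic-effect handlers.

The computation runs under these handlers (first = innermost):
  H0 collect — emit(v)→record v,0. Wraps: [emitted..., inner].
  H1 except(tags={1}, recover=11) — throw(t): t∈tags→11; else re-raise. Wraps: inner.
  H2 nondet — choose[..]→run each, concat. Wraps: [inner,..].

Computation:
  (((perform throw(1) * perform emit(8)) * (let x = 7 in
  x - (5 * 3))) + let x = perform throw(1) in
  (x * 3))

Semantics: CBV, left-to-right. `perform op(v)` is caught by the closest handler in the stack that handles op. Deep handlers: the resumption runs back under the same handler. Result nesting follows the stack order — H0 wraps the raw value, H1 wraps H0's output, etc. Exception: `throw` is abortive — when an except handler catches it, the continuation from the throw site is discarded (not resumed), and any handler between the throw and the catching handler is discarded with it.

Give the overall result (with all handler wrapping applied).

Answer: [11]

Working:
throw(1) @ H1 caught ⇒ 11
H2 returns [11]
= [11]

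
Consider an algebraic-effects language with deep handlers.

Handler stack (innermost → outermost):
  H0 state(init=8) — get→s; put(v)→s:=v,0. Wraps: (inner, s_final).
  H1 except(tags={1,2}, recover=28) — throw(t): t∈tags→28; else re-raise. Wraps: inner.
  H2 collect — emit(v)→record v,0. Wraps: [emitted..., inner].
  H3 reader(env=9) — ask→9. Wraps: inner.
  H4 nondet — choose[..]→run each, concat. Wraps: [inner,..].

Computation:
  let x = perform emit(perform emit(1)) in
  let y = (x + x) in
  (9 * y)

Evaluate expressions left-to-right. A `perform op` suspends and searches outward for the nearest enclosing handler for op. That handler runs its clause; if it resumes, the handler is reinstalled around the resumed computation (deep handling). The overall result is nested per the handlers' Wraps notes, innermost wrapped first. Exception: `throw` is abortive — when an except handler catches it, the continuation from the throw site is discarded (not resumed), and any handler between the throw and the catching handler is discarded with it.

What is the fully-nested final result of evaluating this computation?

Evaluation trace:
emit(1) @ H2 ⇒ out+=1
emit(0) @ H2 ⇒ out+=0
H0 returns (0, 8)
H1 returns (0, 8)
H2 returns [1, 0, (0, 8)]
H3 returns [1, 0, (0, 8)]
H4 returns [[1, 0, (0, 8)]]
= [[1, 0, (0, 8)]]

Answer: [[1, 0, (0, 8)]]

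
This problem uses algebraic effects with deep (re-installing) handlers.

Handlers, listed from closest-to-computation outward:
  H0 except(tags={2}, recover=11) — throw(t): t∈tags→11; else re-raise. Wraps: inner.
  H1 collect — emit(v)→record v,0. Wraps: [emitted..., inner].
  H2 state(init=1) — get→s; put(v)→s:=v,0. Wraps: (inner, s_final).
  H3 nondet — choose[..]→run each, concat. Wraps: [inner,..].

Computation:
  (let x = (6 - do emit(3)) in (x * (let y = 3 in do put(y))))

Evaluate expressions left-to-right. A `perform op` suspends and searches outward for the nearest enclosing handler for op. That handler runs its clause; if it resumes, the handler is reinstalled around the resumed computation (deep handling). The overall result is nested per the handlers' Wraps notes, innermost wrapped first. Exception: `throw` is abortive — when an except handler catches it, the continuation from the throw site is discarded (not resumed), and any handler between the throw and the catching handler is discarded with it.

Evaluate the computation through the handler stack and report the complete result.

Answer: [([3, 0], 3)]

Evaluation trace:
emit(3) @ H1 ⇒ out+=3
put(3) @ H2 ⇒ s:=3
H0 returns 0
H1 returns [3, 0]
H2 returns ([3, 0], 3)
H3 returns [([3, 0], 3)]
= [([3, 0], 3)]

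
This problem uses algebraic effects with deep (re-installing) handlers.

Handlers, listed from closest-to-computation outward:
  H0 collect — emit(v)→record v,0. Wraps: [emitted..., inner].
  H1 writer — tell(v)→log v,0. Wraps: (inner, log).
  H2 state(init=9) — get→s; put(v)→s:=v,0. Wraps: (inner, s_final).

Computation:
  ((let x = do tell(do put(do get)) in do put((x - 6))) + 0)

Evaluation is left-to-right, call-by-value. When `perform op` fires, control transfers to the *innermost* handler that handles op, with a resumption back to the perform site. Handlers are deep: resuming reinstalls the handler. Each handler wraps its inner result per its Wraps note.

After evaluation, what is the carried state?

Working:
get @ H2 ⇒ 9
put(9) @ H2 ⇒ s:=9
tell(0) @ H1 ⇒ log+=0
put(-6) @ H2 ⇒ s:=-6
H0 returns [0]
H1 returns ([0], (0))
H2 returns (([0], (0)), -6)
= (([0], (0)), -6)

Answer: -6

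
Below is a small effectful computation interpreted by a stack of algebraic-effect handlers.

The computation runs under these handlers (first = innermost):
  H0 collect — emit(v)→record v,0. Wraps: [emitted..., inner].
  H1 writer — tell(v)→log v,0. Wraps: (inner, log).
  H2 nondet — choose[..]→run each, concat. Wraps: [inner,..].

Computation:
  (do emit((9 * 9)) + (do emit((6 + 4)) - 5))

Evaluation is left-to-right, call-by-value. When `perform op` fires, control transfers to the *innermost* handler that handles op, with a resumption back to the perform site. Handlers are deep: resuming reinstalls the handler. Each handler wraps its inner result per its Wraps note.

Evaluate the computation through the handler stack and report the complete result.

Step-by-step:
emit(81) @ H0 ⇒ out+=81
emit(10) @ H0 ⇒ out+=10
H0 returns [81, 10, -5]
H1 returns ([81, 10, -5], ())
H2 returns [([81, 10, -5], ())]
= [([81, 10, -5], ())]

Answer: [([81, 10, -5], ())]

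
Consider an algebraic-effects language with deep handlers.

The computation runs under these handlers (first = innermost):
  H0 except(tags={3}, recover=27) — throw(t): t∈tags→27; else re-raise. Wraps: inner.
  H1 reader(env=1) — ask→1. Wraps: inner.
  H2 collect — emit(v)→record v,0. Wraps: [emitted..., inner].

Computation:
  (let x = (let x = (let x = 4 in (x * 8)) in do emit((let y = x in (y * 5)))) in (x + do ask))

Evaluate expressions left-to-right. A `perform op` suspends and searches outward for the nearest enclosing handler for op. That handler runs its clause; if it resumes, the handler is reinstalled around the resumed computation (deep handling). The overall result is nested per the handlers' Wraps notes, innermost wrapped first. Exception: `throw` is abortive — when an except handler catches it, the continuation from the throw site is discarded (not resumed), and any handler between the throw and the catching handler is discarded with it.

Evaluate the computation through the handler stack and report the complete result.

Step-by-step:
emit(160) @ H2 ⇒ out+=160
ask @ H1 ⇒ 1
H0 returns 1
H1 returns 1
H2 returns [160, 1]
= [160, 1]

Answer: [160, 1]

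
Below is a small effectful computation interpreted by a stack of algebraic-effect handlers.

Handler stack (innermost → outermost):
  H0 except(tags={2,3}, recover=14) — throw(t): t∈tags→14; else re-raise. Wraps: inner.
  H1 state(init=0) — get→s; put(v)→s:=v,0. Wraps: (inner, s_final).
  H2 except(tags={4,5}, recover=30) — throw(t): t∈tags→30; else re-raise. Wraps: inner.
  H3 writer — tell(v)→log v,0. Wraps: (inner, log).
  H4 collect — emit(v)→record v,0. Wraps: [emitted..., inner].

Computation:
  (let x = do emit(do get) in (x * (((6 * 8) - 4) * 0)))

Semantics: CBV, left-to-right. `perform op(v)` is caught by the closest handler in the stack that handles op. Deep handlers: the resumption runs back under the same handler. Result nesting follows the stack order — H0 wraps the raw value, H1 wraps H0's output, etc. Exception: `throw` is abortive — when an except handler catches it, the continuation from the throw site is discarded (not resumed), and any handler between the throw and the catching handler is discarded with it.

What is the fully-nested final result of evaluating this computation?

Working:
get @ H1 ⇒ 0
emit(0) @ H4 ⇒ out+=0
H0 returns 0
H1 returns (0, 0)
H2 returns (0, 0)
H3 returns ((0, 0), ())
H4 returns [0, ((0, 0), ())]
= [0, ((0, 0), ())]

Answer: [0, ((0, 0), ())]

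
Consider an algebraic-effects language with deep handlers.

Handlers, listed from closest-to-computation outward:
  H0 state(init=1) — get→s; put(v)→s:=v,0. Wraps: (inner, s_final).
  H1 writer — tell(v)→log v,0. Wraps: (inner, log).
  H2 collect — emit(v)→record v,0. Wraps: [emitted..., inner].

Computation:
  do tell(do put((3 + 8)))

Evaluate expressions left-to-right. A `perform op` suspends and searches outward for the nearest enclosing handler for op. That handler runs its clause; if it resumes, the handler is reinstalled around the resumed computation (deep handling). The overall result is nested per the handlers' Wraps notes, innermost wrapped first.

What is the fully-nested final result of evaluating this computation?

Working:
put(11) @ H0 ⇒ s:=11
tell(0) @ H1 ⇒ log+=0
H0 returns (0, 11)
H1 returns ((0, 11), (0))
H2 returns [((0, 11), (0))]
= [((0, 11), (0))]

Answer: [((0, 11), (0))]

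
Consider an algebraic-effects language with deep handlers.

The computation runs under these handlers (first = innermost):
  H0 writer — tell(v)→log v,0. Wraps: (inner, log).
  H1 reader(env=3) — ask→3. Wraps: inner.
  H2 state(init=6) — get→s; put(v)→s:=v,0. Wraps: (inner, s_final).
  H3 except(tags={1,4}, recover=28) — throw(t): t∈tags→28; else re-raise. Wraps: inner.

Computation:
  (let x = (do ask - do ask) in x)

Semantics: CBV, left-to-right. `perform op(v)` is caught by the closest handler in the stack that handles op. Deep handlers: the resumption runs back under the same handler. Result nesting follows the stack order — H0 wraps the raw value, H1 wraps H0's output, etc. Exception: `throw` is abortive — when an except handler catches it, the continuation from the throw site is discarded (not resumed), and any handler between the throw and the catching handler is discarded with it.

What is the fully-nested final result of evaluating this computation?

Working:
ask @ H1 ⇒ 3
ask @ H1 ⇒ 3
H0 returns (0, ())
H1 returns (0, ())
H2 returns ((0, ()), 6)
H3 returns ((0, ()), 6)
= ((0, ()), 6)

Answer: ((0, ()), 6)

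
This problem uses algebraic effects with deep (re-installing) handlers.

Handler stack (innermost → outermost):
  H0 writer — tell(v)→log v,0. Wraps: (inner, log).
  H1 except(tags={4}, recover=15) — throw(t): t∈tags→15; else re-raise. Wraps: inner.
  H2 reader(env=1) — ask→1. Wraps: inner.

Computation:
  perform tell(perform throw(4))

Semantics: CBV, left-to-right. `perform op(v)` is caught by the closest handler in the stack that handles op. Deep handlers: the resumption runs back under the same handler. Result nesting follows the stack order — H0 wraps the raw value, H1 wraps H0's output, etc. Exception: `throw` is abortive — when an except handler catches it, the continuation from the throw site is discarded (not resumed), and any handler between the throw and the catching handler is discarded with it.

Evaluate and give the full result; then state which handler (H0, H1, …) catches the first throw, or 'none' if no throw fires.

Evaluation trace:
throw(4) @ H1 caught ⇒ 15
H2 returns 15
= 15

Answer: 15 ; first throw caught by: H1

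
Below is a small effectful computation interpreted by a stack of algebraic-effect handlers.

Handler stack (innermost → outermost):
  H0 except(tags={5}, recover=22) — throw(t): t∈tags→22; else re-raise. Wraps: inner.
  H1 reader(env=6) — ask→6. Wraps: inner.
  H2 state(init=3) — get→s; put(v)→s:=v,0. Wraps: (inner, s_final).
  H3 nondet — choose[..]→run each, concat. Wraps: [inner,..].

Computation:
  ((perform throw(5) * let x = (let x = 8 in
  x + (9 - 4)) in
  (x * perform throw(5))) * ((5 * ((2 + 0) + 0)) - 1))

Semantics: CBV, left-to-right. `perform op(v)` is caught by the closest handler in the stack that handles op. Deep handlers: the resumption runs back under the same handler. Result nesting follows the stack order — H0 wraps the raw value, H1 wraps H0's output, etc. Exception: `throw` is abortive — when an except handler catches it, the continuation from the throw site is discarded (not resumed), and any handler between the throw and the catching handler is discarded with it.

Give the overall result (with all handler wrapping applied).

Answer: [(22, 3)]

Step-by-step:
throw(5) @ H0 caught ⇒ 22
H1 returns 22
H2 returns (22, 3)
H3 returns [(22, 3)]
= [(22, 3)]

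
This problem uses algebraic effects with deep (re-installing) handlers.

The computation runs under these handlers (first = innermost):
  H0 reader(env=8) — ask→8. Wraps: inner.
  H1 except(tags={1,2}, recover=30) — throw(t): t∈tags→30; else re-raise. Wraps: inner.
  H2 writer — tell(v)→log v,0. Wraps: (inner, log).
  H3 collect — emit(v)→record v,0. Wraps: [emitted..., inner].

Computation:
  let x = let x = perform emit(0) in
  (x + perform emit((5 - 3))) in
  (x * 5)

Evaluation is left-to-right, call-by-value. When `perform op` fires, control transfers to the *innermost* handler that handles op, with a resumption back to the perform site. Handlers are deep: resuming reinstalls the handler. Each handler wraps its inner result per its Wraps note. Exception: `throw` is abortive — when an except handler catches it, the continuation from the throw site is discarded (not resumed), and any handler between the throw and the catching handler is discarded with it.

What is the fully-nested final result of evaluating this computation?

Answer: [0, 2, (0, ())]

Step-by-step:
emit(0) @ H3 ⇒ out+=0
emit(2) @ H3 ⇒ out+=2
H0 returns 0
H1 returns 0
H2 returns (0, ())
H3 returns [0, 2, (0, ())]
= [0, 2, (0, ())]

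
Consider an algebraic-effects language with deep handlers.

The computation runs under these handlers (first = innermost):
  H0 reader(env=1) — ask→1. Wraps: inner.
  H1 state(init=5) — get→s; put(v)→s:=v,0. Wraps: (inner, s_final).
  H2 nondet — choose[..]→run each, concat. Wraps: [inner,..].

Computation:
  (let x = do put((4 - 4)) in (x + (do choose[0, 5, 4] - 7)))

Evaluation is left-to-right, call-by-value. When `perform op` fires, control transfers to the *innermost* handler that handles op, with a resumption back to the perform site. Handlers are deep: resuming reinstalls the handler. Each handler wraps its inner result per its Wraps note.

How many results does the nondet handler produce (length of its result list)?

Answer: 3

Evaluation trace:
put(0) @ H1 ⇒ s:=0
choose[0, 5, 4] @ H2
  branch[0] choose=0:
    H0 returns -7
    H1 returns (-7, 0)
    H2 returns [(-7, 0)]
  branch[1] choose=5:
    H0 returns -2
    H1 returns (-2, 0)
    H2 returns [(-2, 0)]
  branch[2] choose=4:
    H0 returns -3
    H1 returns (-3, 0)
    H2 returns [(-3, 0)]
= [(-7, 0), (-2, 0), (-3, 0)]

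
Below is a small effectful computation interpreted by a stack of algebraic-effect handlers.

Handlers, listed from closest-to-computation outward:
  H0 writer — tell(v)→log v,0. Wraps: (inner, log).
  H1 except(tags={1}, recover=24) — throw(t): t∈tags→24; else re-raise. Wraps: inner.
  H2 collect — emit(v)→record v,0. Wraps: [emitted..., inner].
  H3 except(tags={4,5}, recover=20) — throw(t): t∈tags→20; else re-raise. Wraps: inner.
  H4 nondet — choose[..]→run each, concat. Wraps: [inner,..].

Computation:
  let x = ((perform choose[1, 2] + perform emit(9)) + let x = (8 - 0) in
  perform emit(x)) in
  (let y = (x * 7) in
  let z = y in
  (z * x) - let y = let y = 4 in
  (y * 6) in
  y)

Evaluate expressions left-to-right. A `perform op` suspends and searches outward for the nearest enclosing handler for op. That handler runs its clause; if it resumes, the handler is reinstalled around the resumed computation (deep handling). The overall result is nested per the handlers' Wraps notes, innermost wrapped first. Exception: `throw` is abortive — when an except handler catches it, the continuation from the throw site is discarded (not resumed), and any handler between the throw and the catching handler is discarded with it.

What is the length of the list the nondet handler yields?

Answer: 2

Working:
choose[1, 2] @ H4
  branch[0] choose=1:
    emit(9) @ H2 ⇒ out+=9
    emit(8) @ H2 ⇒ out+=8
    H0 returns (-17, ())
    H1 returns (-17, ())
    H2 returns [9, 8, (-17, ())]
    H3 returns [9, 8, (-17, ())]
    H4 returns [[9, 8, (-17, ())]]
  branch[1] choose=2:
    emit(9) @ H2 ⇒ out+=9
    emit(8) @ H2 ⇒ out+=8
    H0 returns (4, ())
    H1 returns (4, ())
    H2 returns [9, 8, (4, ())]
    H3 returns [9, 8, (4, ())]
    H4 returns [[9, 8, (4, ())]]
= [[9, 8, (-17, ())], [9, 8, (4, ())]]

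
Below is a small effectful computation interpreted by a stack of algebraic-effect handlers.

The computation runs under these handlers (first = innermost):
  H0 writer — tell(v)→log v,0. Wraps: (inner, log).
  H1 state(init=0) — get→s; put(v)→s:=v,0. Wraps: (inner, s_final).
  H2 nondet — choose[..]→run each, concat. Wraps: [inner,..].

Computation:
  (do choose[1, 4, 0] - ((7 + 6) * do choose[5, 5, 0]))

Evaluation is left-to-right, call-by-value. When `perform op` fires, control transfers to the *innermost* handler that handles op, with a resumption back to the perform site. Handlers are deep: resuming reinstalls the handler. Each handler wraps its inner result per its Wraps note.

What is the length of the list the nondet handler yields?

Answer: 9

Evaluation trace:
choose[1, 4, 0] @ H2
  branch[0] choose=1:
    choose[5, 5, 0] @ H2
      branch[0] choose=5:
        H0 returns (-64, ())
        H1 returns ((-64, ()), 0)
        H2 returns [((-64, ()), 0)]
      branch[1] choose=5:
        H0 returns (-64, ())
        H1 returns ((-64, ()), 0)
        H2 returns [((-64, ()), 0)]
      branch[2] choose=0:
        H0 returns (1, ())
        H1 returns ((1, ()), 0)
        H2 returns [((1, ()), 0)]
  branch[1] choose=4:
    choose[5, 5, 0] @ H2
      branch[0] choose=5:
        H0 returns (-61, ())
        H1 returns ((-61, ()), 0)
        H2 returns [((-61, ()), 0)]
      branch[1] choose=5:
        H0 returns (-61, ())
        H1 returns ((-61, ()), 0)
        H2 returns [((-61, ()), 0)]
      branch[2] choose=0:
        H0 returns (4, ())
        H1 returns ((4, ()), 0)
        H2 returns [((4, ()), 0)]
  branch[2] choose=0:
    choose[5, 5, 0] @ H2
      branch[0] choose=5:
        H0 returns (-65, ())
        H1 returns ((-65, ()), 0)
        H2 returns [((-65, ()), 0)]
      branch[1] choose=5:
        H0 returns (-65, ())
        H1 returns ((-65, ()), 0)
        H2 returns [((-65, ()), 0)]
      branch[2] choose=0:
        H0 returns (0, ())
        H1 returns ((0, ()), 0)
        H2 returns [((0, ()), 0)]
= [((-64, ()), 0), ((-64, ()), 0), ((1, ()), 0), ((-61, ()), 0), ((-61, ()), 0), ((4, ()), 0), ((-65, ()), 0), ((-65, ()), 0), ((0, ()), 0)]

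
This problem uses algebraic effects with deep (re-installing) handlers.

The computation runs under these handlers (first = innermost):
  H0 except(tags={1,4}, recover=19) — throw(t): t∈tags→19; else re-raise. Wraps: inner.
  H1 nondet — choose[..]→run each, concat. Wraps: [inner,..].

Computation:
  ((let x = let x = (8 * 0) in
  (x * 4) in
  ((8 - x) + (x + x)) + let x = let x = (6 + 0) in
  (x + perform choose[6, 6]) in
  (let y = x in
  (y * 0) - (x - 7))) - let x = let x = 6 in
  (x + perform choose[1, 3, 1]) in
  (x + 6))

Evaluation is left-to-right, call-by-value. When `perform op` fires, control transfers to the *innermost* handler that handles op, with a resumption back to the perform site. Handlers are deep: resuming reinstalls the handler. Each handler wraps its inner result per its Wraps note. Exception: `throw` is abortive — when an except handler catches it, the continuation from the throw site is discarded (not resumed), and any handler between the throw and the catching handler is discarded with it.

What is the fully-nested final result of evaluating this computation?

Working:
choose[6, 6] @ H1
  branch[0] choose=6:
    choose[1, 3, 1] @ H1
      branch[0] choose=1:
        H0 returns -10
        H1 returns [-10]
      branch[1] choose=3:
        H0 returns -12
        H1 returns [-12]
      branch[2] choose=1:
        H0 returns -10
        H1 returns [-10]
  branch[1] choose=6:
    choose[1, 3, 1] @ H1
      branch[0] choose=1:
        H0 returns -10
        H1 returns [-10]
      branch[1] choose=3:
        H0 returns -12
        H1 returns [-12]
      branch[2] choose=1:
        H0 returns -10
        H1 returns [-10]
= [-10, -12, -10, -10, -12, -10]

Answer: [-10, -12, -10, -10, -12, -10]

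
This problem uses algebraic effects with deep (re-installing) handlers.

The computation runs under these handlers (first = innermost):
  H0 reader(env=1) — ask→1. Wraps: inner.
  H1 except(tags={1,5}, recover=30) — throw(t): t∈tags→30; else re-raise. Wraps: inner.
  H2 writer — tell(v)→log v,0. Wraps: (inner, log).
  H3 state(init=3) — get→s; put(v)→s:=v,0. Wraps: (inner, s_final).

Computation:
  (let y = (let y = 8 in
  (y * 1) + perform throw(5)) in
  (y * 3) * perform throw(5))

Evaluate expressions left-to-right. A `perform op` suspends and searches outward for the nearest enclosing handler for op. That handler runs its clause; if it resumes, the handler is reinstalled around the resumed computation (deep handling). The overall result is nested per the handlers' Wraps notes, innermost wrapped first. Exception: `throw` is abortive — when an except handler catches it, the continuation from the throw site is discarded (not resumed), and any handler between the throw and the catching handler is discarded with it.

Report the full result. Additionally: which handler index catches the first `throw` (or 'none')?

Answer: ((30, ()), 3) ; first throw caught by: H1

Evaluation trace:
throw(5) @ H1 caught ⇒ 30
H2 returns (30, ())
H3 returns ((30, ()), 3)
= ((30, ()), 3)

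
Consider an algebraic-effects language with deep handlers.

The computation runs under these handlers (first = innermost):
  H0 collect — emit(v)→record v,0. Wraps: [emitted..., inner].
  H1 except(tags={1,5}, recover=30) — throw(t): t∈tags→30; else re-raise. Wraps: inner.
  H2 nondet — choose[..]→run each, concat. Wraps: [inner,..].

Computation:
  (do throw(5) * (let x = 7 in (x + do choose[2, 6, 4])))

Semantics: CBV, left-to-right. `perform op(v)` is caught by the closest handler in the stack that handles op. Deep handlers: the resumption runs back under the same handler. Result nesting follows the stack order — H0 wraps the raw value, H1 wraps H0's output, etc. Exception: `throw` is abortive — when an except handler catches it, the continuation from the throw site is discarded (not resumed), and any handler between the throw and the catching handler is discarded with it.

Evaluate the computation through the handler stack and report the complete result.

Answer: [30]

Evaluation trace:
throw(5) @ H1 caught ⇒ 30
H2 returns [30]
= [30]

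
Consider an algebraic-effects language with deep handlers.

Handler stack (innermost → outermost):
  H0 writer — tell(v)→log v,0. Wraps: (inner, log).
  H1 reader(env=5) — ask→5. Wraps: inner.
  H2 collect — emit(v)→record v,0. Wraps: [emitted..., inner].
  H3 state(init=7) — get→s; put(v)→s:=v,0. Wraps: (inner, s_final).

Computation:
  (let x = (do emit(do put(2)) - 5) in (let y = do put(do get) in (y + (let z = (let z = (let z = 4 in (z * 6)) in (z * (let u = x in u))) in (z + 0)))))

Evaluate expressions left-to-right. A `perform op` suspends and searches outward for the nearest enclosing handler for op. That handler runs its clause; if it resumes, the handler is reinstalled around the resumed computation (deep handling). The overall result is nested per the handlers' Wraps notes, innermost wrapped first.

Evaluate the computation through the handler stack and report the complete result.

Answer: ([0, (-120, ())], 2)

Step-by-step:
put(2) @ H3 ⇒ s:=2
emit(0) @ H2 ⇒ out+=0
get @ H3 ⇒ 2
put(2) @ H3 ⇒ s:=2
H0 returns (-120, ())
H1 returns (-120, ())
H2 returns [0, (-120, ())]
H3 returns ([0, (-120, ())], 2)
= ([0, (-120, ())], 2)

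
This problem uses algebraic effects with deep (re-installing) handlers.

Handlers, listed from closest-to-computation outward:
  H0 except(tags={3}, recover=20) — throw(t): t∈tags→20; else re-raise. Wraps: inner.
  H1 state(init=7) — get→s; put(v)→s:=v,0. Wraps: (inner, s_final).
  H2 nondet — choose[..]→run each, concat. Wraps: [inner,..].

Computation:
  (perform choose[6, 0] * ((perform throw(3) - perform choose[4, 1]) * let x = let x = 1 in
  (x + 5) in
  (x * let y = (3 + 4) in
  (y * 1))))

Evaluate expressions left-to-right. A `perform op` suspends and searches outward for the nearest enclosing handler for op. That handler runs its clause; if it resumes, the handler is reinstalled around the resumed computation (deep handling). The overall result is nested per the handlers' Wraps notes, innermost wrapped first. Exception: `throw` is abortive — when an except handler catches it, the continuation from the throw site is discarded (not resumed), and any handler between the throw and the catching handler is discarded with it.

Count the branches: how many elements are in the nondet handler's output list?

Answer: 2

Working:
choose[6, 0] @ H2
  branch[0] choose=6:
    throw(3) @ H0 caught ⇒ 20
    H1 returns (20, 7)
    H2 returns [(20, 7)]
  branch[1] choose=0:
    throw(3) @ H0 caught ⇒ 20
    H1 returns (20, 7)
    H2 returns [(20, 7)]
= [(20, 7), (20, 7)]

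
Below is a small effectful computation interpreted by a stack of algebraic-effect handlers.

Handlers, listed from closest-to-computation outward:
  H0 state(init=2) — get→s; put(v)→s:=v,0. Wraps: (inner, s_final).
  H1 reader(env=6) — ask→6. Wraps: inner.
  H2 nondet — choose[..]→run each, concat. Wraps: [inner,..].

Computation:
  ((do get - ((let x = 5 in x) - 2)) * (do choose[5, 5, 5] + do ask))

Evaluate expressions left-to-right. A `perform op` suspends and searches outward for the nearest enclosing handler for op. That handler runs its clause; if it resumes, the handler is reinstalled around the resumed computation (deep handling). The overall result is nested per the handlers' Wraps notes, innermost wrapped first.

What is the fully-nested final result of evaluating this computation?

Answer: [(-11, 2), (-11, 2), (-11, 2)]

Evaluation trace:
get @ H0 ⇒ 2
choose[5, 5, 5] @ H2
  branch[0] choose=5:
    ask @ H1 ⇒ 6
    H0 returns (-11, 2)
    H1 returns (-11, 2)
    H2 returns [(-11, 2)]
  branch[1] choose=5:
    ask @ H1 ⇒ 6
    H0 returns (-11, 2)
    H1 returns (-11, 2)
    H2 returns [(-11, 2)]
  branch[2] choose=5:
    ask @ H1 ⇒ 6
    H0 returns (-11, 2)
    H1 returns (-11, 2)
    H2 returns [(-11, 2)]
= [(-11, 2), (-11, 2), (-11, 2)]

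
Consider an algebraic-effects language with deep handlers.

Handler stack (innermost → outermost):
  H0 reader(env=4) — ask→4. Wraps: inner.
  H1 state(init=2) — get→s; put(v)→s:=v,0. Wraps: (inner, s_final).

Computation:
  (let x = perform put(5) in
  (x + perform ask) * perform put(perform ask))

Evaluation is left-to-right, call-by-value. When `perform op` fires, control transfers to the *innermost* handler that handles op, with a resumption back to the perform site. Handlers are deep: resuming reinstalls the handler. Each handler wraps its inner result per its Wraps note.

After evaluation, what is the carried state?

Answer: 4

Evaluation trace:
put(5) @ H1 ⇒ s:=5
ask @ H0 ⇒ 4
ask @ H0 ⇒ 4
put(4) @ H1 ⇒ s:=4
H0 returns 0
H1 returns (0, 4)
= (0, 4)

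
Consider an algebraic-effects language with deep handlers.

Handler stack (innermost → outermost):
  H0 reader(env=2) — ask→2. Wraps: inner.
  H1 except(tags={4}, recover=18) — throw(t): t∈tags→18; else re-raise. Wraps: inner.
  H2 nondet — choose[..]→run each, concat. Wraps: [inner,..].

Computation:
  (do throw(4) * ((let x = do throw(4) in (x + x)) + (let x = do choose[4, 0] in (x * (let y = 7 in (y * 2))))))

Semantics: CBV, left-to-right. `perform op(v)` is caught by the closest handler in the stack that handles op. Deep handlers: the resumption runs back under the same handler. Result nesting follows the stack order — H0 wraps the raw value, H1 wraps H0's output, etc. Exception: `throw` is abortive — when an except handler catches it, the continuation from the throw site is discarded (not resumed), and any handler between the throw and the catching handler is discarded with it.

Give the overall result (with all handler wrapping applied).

Working:
throw(4) @ H1 caught ⇒ 18
H2 returns [18]
= [18]

Answer: [18]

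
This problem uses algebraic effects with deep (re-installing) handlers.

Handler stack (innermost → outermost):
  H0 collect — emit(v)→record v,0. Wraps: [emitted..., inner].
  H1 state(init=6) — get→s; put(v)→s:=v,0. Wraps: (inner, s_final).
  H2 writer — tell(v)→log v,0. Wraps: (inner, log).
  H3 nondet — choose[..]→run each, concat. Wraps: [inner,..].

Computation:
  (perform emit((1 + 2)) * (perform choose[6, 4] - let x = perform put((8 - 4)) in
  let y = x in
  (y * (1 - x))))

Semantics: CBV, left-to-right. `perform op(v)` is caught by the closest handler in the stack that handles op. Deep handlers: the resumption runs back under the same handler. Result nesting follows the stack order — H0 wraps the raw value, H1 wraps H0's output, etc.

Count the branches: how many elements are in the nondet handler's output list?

Working:
emit(3) @ H0 ⇒ out+=3
choose[6, 4] @ H3
  branch[0] choose=6:
    put(4) @ H1 ⇒ s:=4
    H0 returns [3, 0]
    H1 returns ([3, 0], 4)
    H2 returns (([3, 0], 4), ())
    H3 returns [(([3, 0], 4), ())]
  branch[1] choose=4:
    put(4) @ H1 ⇒ s:=4
    H0 returns [3, 0]
    H1 returns ([3, 0], 4)
    H2 returns (([3, 0], 4), ())
    H3 returns [(([3, 0], 4), ())]
= [(([3, 0], 4), ()), (([3, 0], 4), ())]

Answer: 2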